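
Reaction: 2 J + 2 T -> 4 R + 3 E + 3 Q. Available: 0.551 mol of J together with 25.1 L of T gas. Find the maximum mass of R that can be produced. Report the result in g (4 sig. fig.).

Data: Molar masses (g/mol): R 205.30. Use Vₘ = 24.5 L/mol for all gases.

n(J) = 0.5510 mol
n(T) = 25.10 / 24.5 = 1.024 mol
n/ν for J = 0.5510/2 = 0.2755
n/ν for T = 1.024/2 = 0.5120
Smallest n/ν is J → limiting reagent.
n(R) = (4/2) × 0.5510 = 1.102 mol
mass = 1.102 × 205.30 = 226.2 g

226.2 g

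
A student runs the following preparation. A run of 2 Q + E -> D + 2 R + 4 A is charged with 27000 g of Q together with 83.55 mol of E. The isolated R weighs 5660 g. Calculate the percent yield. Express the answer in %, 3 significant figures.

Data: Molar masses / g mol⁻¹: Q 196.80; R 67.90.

60.8 %

n(Q) = 27000 / 196.80 = 137.2 mol
n(E) = 83.55 mol
n/ν → Q: 68.60, E: 83.55; Q is limiting.
theoretical n(R) = (2/2) × 137.2 = 137.2 mol → 9316 g
% yield = 5660 / 9316 × 100 = 60.76 %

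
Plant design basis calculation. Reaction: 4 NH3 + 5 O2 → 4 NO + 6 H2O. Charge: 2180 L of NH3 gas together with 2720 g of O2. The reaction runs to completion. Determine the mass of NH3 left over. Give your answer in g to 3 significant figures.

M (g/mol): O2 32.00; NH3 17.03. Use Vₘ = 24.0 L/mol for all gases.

389 g

n(NH3) = 2180 / 24.0 = 90.83 mol
n(O2) = 2720 / 32.00 = 85.00 mol
n/ν → NH3: 22.71, O2: 17.00; O2 is limiting.
NH3 consumed = (4/5) × 85.00 = 68.00 mol
NH3 remaining = 90.83 − 68.00 = 22.83 mol
mass = 22.83 × 17.03 = 388.8 g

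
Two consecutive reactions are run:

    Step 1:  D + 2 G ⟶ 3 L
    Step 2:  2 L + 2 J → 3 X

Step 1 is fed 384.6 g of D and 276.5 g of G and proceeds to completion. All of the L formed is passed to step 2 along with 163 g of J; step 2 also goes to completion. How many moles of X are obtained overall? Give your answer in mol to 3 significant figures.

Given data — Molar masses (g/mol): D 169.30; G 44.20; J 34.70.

Step 1:
n(D) = 384.6 / 169.30 = 2.272 mol
n(G) = 276.5 / 44.20 = 6.256 mol
n/ν for D = 2.272/1 = 2.272
n/ν for G = 6.256/2 = 3.128
Smallest n/ν is D → limiting reagent.
n(L) produced = (3/1) × 2.272 = 6.816 mol
Step 2:
n(L) available = 6.816 mol
n(J) = 163.0 / 34.70 = 4.697 mol
n/ν for L = 6.816/2 = 3.408
n/ν for J = 4.697/2 = 2.349
Smallest n/ν is J → limiting reagent.
n(X) = (3/2) × 4.697 = 7.046 mol

7.05 mol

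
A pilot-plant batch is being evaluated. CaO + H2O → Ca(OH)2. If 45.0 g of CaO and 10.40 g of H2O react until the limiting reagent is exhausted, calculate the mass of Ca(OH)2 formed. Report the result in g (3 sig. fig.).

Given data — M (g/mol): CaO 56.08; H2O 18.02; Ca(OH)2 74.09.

42.8 g

n(CaO) = 45.00 / 56.08 = 0.8024 mol
n(H2O) = 10.40 / 18.02 = 0.5771 mol
n/ν → CaO: 0.8024, H2O: 0.5771; H2O is limiting.
n(Ca(OH)2) = (1/1) × 0.5771 = 0.5771 mol
mass = 0.5771 × 74.09 = 42.76 g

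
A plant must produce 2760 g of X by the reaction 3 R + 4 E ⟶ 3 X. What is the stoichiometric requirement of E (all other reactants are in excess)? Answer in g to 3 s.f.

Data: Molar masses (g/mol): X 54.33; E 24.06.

n(X) = 2760 / 54.33 = 50.80 mol
n(E) = (4/3) × 50.80 = 67.73 mol
mass = 67.73 × 24.06 = 1630 g

1630 g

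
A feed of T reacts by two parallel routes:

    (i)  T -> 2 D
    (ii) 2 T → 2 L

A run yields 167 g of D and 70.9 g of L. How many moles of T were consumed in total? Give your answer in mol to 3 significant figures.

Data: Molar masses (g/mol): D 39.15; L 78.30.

n(D) = 167 / 39.15 = 4.266 mol
n(L) = 70.9 / 78.30 = 0.9055 mol
n(T) via (i) = (1/2)×4.266 = 2.133 mol
n(T) via (ii) = (2/2)×0.9055 = 0.9055 mol
total n(T) = 2.133 + 0.9055 = 3.039 mol

3.04 mol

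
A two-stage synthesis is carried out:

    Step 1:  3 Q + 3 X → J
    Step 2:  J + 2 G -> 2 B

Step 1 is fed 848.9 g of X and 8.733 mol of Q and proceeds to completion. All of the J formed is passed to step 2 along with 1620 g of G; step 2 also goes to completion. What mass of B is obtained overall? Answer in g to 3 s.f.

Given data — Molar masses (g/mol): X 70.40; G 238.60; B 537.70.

Step 1:
n(X) = 848.9 / 70.40 = 12.06 mol
n(Q) = 8.733 mol
n/ν → X: 4.020, Q: 2.911; Q is limiting.
n(J) produced = (1/3) × 8.733 = 2.911 mol
Step 2:
n(J) available = 2.911 mol
n(G) = 1620 / 238.60 = 6.790 mol
n/ν → J: 2.911, G: 3.395; J is limiting.
n(B) = (2/1) × 2.911 = 5.822 mol
mass = 5.822 × 537.70 = 3130 g

3130 g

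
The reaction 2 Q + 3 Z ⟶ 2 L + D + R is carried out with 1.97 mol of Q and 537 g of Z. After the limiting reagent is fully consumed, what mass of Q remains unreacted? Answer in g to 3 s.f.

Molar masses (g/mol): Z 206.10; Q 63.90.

n(Q) = 1.970 mol
n(Z) = 537.0 / 206.10 = 2.606 mol
n/ν for Q = 1.970/2 = 0.9850
n/ν for Z = 2.606/3 = 0.8687
Smallest n/ν is Z → limiting reagent.
Q consumed = (2/3) × 2.606 = 1.737 mol
Q remaining = 1.970 − 1.737 = 0.2330 mol
mass = 0.2330 × 63.90 = 14.89 g

14.9 g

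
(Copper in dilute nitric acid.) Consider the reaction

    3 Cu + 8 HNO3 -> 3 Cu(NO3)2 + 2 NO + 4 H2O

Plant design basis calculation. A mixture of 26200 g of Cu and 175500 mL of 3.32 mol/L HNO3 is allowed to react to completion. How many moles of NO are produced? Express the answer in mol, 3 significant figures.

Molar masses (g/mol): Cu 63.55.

146 mol

n(Cu) = 26200 / 63.55 = 412.3 mol
n(HNO3) = 3.32 × 175500/1000 = 582.7 mol
n/ν for Cu = 412.3/3 = 137.4
n/ν for HNO3 = 582.7/8 = 72.84
Smallest n/ν is HNO3 → limiting reagent.
n(NO) = (2/8) × 582.7 = 145.7 mol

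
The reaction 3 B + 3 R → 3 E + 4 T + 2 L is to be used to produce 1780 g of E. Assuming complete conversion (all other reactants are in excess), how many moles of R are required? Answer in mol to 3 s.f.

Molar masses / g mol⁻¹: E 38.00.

n(E) = 1780 / 38.00 = 46.84 mol
n(R) = (3/3) × 46.84 = 46.84 mol

46.8 mol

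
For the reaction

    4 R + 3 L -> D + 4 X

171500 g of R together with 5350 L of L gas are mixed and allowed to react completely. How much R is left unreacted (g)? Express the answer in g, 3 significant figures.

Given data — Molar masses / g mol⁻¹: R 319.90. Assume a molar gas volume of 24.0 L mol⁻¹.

n(R) = 171500 / 319.90 = 536.1 mol
n(L) = 5350 / 24.0 = 222.9 mol
n/ν for R = 536.1/4 = 134.0
n/ν for L = 222.9/3 = 74.30
Smallest n/ν is L → limiting reagent.
R consumed = (4/3) × 222.9 = 297.2 mol
R remaining = 536.1 − 297.2 = 238.9 mol
mass = 238.9 × 319.90 = 76420 g

76400 g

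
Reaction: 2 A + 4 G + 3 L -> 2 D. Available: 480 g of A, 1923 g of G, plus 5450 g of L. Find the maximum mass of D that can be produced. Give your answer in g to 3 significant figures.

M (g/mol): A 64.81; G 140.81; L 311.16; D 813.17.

5550 g

n(A) = 480.0 / 64.81 = 7.406 mol
n(G) = 1923 / 140.81 = 13.66 mol
n(L) = 5450 / 311.16 = 17.52 mol
n/ν for A = 7.406/2 = 3.703
n/ν for G = 13.66/4 = 3.415
n/ν for L = 17.52/3 = 5.840
Smallest n/ν is G → limiting reagent.
n(D) = (2/4) × 13.66 = 6.830 mol
mass = 6.830 × 813.17 = 5554 g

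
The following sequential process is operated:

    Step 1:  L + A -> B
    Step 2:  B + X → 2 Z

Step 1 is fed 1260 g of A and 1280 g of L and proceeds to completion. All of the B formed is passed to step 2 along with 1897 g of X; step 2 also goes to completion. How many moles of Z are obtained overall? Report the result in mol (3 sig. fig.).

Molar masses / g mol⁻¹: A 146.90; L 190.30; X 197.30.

Step 1:
n(A) = 1260 / 146.90 = 8.577 mol
n(L) = 1280 / 190.30 = 6.726 mol
n/ν for A = 8.577/1 = 8.577
n/ν for L = 6.726/1 = 6.726
Smallest n/ν is L → limiting reagent.
n(B) produced = (1/1) × 6.726 = 6.726 mol
Step 2:
n(B) available = 6.726 mol
n(X) = 1897 / 197.30 = 9.615 mol
n/ν for B = 6.726/1 = 6.726
n/ν for X = 9.615/1 = 9.615
Smallest n/ν is B → limiting reagent.
n(Z) = (2/1) × 6.726 = 13.45 mol

13.5 mol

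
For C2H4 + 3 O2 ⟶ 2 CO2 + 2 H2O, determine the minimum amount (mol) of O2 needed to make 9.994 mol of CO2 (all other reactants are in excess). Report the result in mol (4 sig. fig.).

14.99 mol

n(CO2) = 9.994 mol
n(O2) = (3/2) × 9.994 = 14.99 mol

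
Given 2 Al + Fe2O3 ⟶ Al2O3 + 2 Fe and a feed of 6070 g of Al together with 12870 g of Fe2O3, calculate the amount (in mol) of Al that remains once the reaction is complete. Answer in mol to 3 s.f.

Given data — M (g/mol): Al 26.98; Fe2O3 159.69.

63.8 mol

n(Al) = 6070 / 26.98 = 225.0 mol
n(Fe2O3) = 12870 / 159.69 = 80.59 mol
n/ν for Al = 225.0/2 = 112.5
n/ν for Fe2O3 = 80.59/1 = 80.59
Smallest n/ν is Fe2O3 → limiting reagent.
Al consumed = (2/1) × 80.59 = 161.2 mol
Al remaining = 225.0 − 161.2 = 63.80 mol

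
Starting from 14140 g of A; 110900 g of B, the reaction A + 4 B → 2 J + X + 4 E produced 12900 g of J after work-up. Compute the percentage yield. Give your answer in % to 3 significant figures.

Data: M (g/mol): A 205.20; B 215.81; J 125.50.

74.6 %

n(A) = 14140 / 205.20 = 68.91 mol
n(B) = 110900 / 215.81 = 513.9 mol
n/ν → A: 68.91, B: 128.5; A is limiting.
theoretical n(J) = (2/1) × 68.91 = 137.8 mol → 17290 g
% yield = 12900 / 17290 × 100 = 74.61 %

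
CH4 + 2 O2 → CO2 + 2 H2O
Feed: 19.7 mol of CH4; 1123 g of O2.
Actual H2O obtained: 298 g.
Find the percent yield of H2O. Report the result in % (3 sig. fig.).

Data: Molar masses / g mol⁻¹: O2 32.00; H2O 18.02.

47.1 %

n(CH4) = 19.70 mol
n(O2) = 1123 / 32.00 = 35.09 mol
n/ν → CH4: 19.70, O2: 17.55; O2 is limiting.
theoretical n(H2O) = (2/2) × 35.09 = 35.09 mol → 632.3 g
% yield = 298 / 632.3 × 100 = 47.13 %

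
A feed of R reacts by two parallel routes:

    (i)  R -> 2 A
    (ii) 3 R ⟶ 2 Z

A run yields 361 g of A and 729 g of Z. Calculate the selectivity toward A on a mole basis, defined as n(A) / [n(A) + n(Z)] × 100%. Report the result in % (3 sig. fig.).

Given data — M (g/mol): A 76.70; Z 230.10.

59.8 %

n(A) = 361 / 76.70 = 4.707 mol
n(Z) = 729 / 230.10 = 3.168 mol
selectivity = 4.707/(4.707+3.168) × 100 = 59.77 %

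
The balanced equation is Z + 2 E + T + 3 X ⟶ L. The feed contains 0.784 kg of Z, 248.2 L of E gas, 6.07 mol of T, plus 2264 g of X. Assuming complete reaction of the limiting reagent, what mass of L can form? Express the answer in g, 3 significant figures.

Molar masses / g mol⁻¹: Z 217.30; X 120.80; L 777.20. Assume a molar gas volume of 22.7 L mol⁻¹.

n(Z) = 0.7840×1000 / 217.30 = 3.608 mol
n(E) = 248.2 / 22.7 = 10.93 mol
n(T) = 6.070 mol
n(X) = 2264 / 120.80 = 18.74 mol
n/ν → Z: 3.608, E: 5.465, T: 6.070, X: 6.247; Z is limiting.
n(L) = (1/1) × 3.608 = 3.608 mol
mass = 3.608 × 777.20 = 2804 g

2800 g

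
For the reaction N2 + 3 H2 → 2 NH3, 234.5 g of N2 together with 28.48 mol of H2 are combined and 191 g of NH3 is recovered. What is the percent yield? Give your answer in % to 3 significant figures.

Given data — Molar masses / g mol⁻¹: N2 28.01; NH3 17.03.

67.0 %

n(N2) = 234.5 / 28.01 = 8.372 mol
n(H2) = 28.48 mol
n/ν for N2 = 8.372/1 = 8.372
n/ν for H2 = 28.48/3 = 9.493
Smallest n/ν is N2 → limiting reagent.
theoretical n(NH3) = (2/1) × 8.372 = 16.74 mol → 285.1 g
% yield = 191 / 285.1 × 100 = 66.99 %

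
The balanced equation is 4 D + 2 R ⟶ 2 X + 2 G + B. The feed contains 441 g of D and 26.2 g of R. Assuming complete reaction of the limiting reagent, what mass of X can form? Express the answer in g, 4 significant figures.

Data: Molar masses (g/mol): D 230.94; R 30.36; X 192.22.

165.9 g

n(D) = 441.0 / 230.94 = 1.910 mol
n(R) = 26.20 / 30.36 = 0.8630 mol
n/ν → D: 0.4775, R: 0.4315; R is limiting.
n(X) = (2/2) × 0.8630 = 0.8630 mol
mass = 0.8630 × 192.22 = 165.9 g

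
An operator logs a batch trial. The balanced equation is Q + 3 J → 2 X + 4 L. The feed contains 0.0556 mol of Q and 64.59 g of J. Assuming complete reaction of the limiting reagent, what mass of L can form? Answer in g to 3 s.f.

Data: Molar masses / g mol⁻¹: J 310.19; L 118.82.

n(Q) = 0.05560 mol
n(J) = 64.59 / 310.19 = 0.2082 mol
n/ν for Q = 0.05560/1 = 0.05560
n/ν for J = 0.2082/3 = 0.06940
Smallest n/ν is Q → limiting reagent.
n(L) = (4/1) × 0.05560 = 0.2224 mol
mass = 0.2224 × 118.82 = 26.43 g

26.4 g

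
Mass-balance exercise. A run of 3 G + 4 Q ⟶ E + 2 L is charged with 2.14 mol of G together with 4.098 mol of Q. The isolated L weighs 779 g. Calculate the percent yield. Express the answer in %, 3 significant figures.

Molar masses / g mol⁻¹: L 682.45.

80.0 %

n(G) = 2.140 mol
n(Q) = 4.098 mol
n/ν for G = 2.140/3 = 0.7133
n/ν for Q = 4.098/4 = 1.025
Smallest n/ν is G → limiting reagent.
theoretical n(L) = (2/3) × 2.140 = 1.427 mol → 973.9 g
% yield = 779 / 973.9 × 100 = 79.99 %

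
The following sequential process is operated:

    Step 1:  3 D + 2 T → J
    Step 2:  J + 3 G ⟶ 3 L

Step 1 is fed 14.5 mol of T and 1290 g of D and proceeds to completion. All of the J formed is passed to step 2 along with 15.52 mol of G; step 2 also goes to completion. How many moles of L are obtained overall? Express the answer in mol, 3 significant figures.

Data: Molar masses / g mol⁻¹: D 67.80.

15.5 mol

Step 1:
n(T) = 14.50 mol
n(D) = 1290 / 67.80 = 19.03 mol
n/ν for T = 14.50/2 = 7.250
n/ν for D = 19.03/3 = 6.343
Smallest n/ν is D → limiting reagent.
n(J) produced = (1/3) × 19.03 = 6.343 mol
Step 2:
n(J) available = 6.343 mol
n(G) = 15.52 mol
n/ν for J = 6.343/1 = 6.343
n/ν for G = 15.52/3 = 5.173
Smallest n/ν is G → limiting reagent.
n(L) = (3/3) × 15.52 = 15.52 mol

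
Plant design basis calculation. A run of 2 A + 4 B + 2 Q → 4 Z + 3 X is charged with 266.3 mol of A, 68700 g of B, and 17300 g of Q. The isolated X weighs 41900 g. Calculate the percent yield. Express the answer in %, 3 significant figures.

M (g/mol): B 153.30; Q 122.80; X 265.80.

n(A) = 266.3 mol
n(B) = 68700 / 153.30 = 448.1 mol
n(Q) = 17300 / 122.80 = 140.9 mol
n/ν for A = 266.3/2 = 133.2
n/ν for B = 448.1/4 = 112.0
n/ν for Q = 140.9/2 = 70.45
Smallest n/ν is Q → limiting reagent.
theoretical n(X) = (3/2) × 140.9 = 211.4 mol → 56190 g
% yield = 41900 / 56190 × 100 = 74.57 %

74.6 %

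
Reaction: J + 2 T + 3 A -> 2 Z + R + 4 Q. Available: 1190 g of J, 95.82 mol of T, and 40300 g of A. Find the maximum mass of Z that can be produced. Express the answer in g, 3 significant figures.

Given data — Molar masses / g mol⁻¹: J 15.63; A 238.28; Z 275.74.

n(J) = 1190 / 15.63 = 76.14 mol
n(T) = 95.82 mol
n(A) = 40300 / 238.28 = 169.1 mol
n/ν for J = 76.14/1 = 76.14
n/ν for T = 95.82/2 = 47.91
n/ν for A = 169.1/3 = 56.37
Smallest n/ν is T → limiting reagent.
n(Z) = (2/2) × 95.82 = 95.82 mol
mass = 95.82 × 275.74 = 26420 g

26400 g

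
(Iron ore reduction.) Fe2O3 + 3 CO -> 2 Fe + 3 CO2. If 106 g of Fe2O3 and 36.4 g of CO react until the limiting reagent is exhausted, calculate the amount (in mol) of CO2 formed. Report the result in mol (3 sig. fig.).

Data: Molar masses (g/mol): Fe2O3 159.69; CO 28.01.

n(Fe2O3) = 106.0 / 159.69 = 0.6638 mol
n(CO) = 36.40 / 28.01 = 1.300 mol
n/ν → Fe2O3: 0.6638, CO: 0.4333; CO is limiting.
n(CO2) = (3/3) × 1.300 = 1.300 mol

1.30 mol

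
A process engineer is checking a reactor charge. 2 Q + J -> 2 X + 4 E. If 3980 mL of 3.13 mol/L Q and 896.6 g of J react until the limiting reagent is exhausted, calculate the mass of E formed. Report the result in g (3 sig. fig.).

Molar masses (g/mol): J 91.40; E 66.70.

1660 g

n(Q) = 3.13 × 3980/1000 = 12.46 mol
n(J) = 896.6 / 91.40 = 9.810 mol
n/ν for Q = 12.46/2 = 6.230
n/ν for J = 9.810/1 = 9.810
Smallest n/ν is Q → limiting reagent.
n(E) = (4/2) × 12.46 = 24.92 mol
mass = 24.92 × 66.70 = 1662 g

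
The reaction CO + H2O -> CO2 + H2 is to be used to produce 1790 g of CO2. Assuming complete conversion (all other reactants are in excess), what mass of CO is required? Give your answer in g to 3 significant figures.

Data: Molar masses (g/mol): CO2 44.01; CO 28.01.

1140 g

n(CO2) = 1790 / 44.01 = 40.67 mol
n(CO) = (1/1) × 40.67 = 40.67 mol
mass = 40.67 × 28.01 = 1139 g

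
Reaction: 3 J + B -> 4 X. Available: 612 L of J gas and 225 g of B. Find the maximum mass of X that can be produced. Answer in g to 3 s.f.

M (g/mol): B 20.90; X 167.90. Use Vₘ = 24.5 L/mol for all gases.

5590 g

n(J) = 612.0 / 24.5 = 24.98 mol
n(B) = 225.0 / 20.90 = 10.77 mol
n/ν for J = 24.98/3 = 8.327
n/ν for B = 10.77/1 = 10.77
Smallest n/ν is J → limiting reagent.
n(X) = (4/3) × 24.98 = 33.31 mol
mass = 33.31 × 167.90 = 5593 g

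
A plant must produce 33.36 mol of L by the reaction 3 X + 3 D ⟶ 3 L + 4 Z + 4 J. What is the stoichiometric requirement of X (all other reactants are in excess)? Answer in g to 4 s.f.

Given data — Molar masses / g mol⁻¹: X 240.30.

8016 g

n(L) = 33.36 mol
n(X) = (3/3) × 33.36 = 33.36 mol
mass = 33.36 × 240.30 = 8016 g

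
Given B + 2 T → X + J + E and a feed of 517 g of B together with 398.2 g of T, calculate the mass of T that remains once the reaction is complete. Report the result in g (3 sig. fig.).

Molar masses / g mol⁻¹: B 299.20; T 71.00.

153 g

n(B) = 517.0 / 299.20 = 1.728 mol
n(T) = 398.2 / 71.00 = 5.608 mol
n/ν for B = 1.728/1 = 1.728
n/ν for T = 5.608/2 = 2.804
Smallest n/ν is B → limiting reagent.
T consumed = (2/1) × 1.728 = 3.456 mol
T remaining = 5.608 − 3.456 = 2.152 mol
mass = 2.152 × 71.00 = 152.8 g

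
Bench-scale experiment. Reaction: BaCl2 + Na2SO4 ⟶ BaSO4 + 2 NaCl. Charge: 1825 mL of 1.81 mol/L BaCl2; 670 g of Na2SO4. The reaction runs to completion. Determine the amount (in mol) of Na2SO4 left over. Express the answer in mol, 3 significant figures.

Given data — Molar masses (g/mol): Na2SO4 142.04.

1.41 mol

n(BaCl2) = 1.81 × 1825/1000 = 3.303 mol
n(Na2SO4) = 670.0 / 142.04 = 4.717 mol
n/ν for BaCl2 = 3.303/1 = 3.303
n/ν for Na2SO4 = 4.717/1 = 4.717
Smallest n/ν is BaCl2 → limiting reagent.
Na2SO4 consumed = (1/1) × 3.303 = 3.303 mol
Na2SO4 remaining = 4.717 − 3.303 = 1.414 mol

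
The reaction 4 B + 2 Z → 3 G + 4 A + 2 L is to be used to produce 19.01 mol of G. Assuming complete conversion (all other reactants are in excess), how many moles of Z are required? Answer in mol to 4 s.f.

n(G) = 19.01 mol
n(Z) = (2/3) × 19.01 = 12.67 mol

12.67 mol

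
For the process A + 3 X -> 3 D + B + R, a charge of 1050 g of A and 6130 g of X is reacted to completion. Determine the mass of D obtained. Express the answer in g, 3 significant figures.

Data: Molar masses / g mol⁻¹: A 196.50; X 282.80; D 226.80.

n(A) = 1050 / 196.50 = 5.344 mol
n(X) = 6130 / 282.80 = 21.68 mol
n/ν for A = 5.344/1 = 5.344
n/ν for X = 21.68/3 = 7.227
Smallest n/ν is A → limiting reagent.
n(D) = (3/1) × 5.344 = 16.03 mol
mass = 16.03 × 226.80 = 3636 g

3640 g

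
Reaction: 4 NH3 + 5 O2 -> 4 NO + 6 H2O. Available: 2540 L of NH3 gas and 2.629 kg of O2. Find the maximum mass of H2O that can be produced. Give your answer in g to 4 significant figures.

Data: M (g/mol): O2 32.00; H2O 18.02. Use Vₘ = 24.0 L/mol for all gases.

n(NH3) = 2540 / 24.0 = 105.8 mol
n(O2) = 2.629×1000 / 32.00 = 82.16 mol
n/ν for NH3 = 105.8/4 = 26.45
n/ν for O2 = 82.16/5 = 16.43
Smallest n/ν is O2 → limiting reagent.
n(H2O) = (6/5) × 82.16 = 98.59 mol
mass = 98.59 × 18.02 = 1777 g

1777 g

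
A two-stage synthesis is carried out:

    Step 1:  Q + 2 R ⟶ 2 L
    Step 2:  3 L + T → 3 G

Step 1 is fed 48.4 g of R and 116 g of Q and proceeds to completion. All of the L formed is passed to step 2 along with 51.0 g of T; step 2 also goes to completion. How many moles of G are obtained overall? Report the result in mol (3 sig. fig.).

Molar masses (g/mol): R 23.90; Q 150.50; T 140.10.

Step 1:
n(R) = 48.40 / 23.90 = 2.025 mol
n(Q) = 116.0 / 150.50 = 0.7708 mol
n/ν for R = 2.025/2 = 1.013
n/ν for Q = 0.7708/1 = 0.7708
Smallest n/ν is Q → limiting reagent.
n(L) produced = (2/1) × 0.7708 = 1.542 mol
Step 2:
n(L) available = 1.542 mol
n(T) = 51.00 / 140.10 = 0.3640 mol
n/ν for L = 1.542/3 = 0.5140
n/ν for T = 0.3640/1 = 0.3640
Smallest n/ν is T → limiting reagent.
n(G) = (3/1) × 0.3640 = 1.092 mol

1.09 mol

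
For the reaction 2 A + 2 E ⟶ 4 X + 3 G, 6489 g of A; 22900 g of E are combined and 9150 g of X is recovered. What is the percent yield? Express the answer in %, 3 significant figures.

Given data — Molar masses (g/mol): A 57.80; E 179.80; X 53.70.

n(A) = 6489 / 57.80 = 112.3 mol
n(E) = 22900 / 179.80 = 127.4 mol
n/ν for A = 112.3/2 = 56.15
n/ν for E = 127.4/2 = 63.70
Smallest n/ν is A → limiting reagent.
theoretical n(X) = (4/2) × 112.3 = 224.6 mol → 12060 g
% yield = 9150 / 12060 × 100 = 75.87 %

75.9 %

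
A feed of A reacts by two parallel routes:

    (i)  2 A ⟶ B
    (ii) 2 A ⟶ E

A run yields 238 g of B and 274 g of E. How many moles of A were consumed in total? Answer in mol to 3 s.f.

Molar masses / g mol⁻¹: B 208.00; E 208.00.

4.92 mol

n(B) = 238 / 208.00 = 1.144 mol
n(E) = 274 / 208.00 = 1.317 mol
n(A) via (i) = (2/1)×1.144 = 2.288 mol
n(A) via (ii) = (2/1)×1.317 = 2.634 mol
total n(A) = 2.288 + 2.634 = 4.922 mol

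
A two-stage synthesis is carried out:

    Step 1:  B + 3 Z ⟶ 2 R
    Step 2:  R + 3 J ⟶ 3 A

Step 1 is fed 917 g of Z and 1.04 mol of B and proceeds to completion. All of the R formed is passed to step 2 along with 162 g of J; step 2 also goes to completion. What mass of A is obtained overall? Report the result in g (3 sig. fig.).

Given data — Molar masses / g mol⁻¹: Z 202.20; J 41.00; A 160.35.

Step 1:
n(Z) = 917.0 / 202.20 = 4.535 mol
n(B) = 1.040 mol
n/ν for Z = 4.535/3 = 1.512
n/ν for B = 1.040/1 = 1.040
Smallest n/ν is B → limiting reagent.
n(R) produced = (2/1) × 1.040 = 2.080 mol
Step 2:
n(R) available = 2.080 mol
n(J) = 162.0 / 41.00 = 3.951 mol
n/ν for R = 2.080/1 = 2.080
n/ν for J = 3.951/3 = 1.317
Smallest n/ν is J → limiting reagent.
n(A) = (3/3) × 3.951 = 3.951 mol
mass = 3.951 × 160.35 = 633.5 g

634 g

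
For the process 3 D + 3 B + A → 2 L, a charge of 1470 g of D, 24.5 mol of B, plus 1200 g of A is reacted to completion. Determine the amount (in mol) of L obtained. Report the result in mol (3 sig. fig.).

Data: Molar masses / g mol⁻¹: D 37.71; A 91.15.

16.3 mol

n(D) = 1470 / 37.71 = 38.98 mol
n(B) = 24.50 mol
n(A) = 1200 / 91.15 = 13.17 mol
n/ν for D = 38.98/3 = 12.99
n/ν for B = 24.50/3 = 8.167
n/ν for A = 13.17/1 = 13.17
Smallest n/ν is B → limiting reagent.
n(L) = (2/3) × 24.50 = 16.33 mol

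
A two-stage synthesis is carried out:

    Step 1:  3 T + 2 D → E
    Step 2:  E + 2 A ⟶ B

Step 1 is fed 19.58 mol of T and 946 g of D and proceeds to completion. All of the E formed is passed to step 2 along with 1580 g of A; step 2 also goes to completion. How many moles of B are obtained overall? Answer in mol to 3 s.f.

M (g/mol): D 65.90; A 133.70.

5.91 mol

Step 1:
n(T) = 19.58 mol
n(D) = 946.0 / 65.90 = 14.36 mol
n/ν for T = 19.58/3 = 6.527
n/ν for D = 14.36/2 = 7.180
Smallest n/ν is T → limiting reagent.
n(E) produced = (1/3) × 19.58 = 6.527 mol
Step 2:
n(E) available = 6.527 mol
n(A) = 1580 / 133.70 = 11.82 mol
n/ν for E = 6.527/1 = 6.527
n/ν for A = 11.82/2 = 5.910
Smallest n/ν is A → limiting reagent.
n(B) = (1/2) × 11.82 = 5.910 mol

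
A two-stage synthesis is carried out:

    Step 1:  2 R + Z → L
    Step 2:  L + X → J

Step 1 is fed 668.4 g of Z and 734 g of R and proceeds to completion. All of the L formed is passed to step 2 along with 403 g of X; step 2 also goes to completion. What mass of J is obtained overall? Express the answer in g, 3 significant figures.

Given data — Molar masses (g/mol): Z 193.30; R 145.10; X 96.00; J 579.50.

1470 g

Step 1:
n(Z) = 668.4 / 193.30 = 3.458 mol
n(R) = 734.0 / 145.10 = 5.059 mol
n/ν for Z = 3.458/1 = 3.458
n/ν for R = 5.059/2 = 2.530
Smallest n/ν is R → limiting reagent.
n(L) produced = (1/2) × 5.059 = 2.530 mol
Step 2:
n(L) available = 2.530 mol
n(X) = 403.0 / 96.00 = 4.198 mol
n/ν for L = 2.530/1 = 2.530
n/ν for X = 4.198/1 = 4.198
Smallest n/ν is L → limiting reagent.
n(J) = (1/1) × 2.530 = 2.530 mol
mass = 2.530 × 579.50 = 1466 g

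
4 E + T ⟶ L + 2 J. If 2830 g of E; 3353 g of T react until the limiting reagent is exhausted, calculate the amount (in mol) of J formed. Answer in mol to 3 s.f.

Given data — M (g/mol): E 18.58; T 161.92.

n(E) = 2830 / 18.58 = 152.3 mol
n(T) = 3353 / 161.92 = 20.71 mol
n/ν for E = 152.3/4 = 38.08
n/ν for T = 20.71/1 = 20.71
Smallest n/ν is T → limiting reagent.
n(J) = (2/1) × 20.71 = 41.42 mol

41.4 mol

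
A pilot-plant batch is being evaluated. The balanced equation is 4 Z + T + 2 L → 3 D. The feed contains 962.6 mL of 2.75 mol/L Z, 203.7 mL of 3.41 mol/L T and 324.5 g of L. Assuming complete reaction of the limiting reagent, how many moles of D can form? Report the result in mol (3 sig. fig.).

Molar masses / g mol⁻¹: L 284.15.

1.71 mol

n(Z) = 2.75 × 962.6/1000 = 2.647 mol
n(T) = 3.41 × 203.7/1000 = 0.6946 mol
n(L) = 324.5 / 284.15 = 1.142 mol
n/ν for Z = 2.647/4 = 0.6618
n/ν for T = 0.6946/1 = 0.6946
n/ν for L = 1.142/2 = 0.5710
Smallest n/ν is L → limiting reagent.
n(D) = (3/2) × 1.142 = 1.713 mol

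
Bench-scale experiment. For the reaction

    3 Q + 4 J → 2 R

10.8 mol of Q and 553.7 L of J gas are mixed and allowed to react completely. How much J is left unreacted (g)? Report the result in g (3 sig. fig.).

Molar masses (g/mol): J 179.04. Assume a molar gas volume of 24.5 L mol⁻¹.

n(Q) = 10.80 mol
n(J) = 553.7 / 24.5 = 22.60 mol
n/ν for Q = 10.80/3 = 3.600
n/ν for J = 22.60/4 = 5.650
Smallest n/ν is Q → limiting reagent.
J consumed = (4/3) × 10.80 = 14.40 mol
J remaining = 22.60 − 14.40 = 8.200 mol
mass = 8.200 × 179.04 = 1468 g

1470 g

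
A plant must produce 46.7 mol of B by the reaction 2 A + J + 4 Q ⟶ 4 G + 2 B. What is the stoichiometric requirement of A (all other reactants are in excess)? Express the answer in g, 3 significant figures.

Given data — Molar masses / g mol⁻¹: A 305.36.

14300 g

n(B) = 46.70 mol
n(A) = (2/2) × 46.70 = 46.70 mol
mass = 46.70 × 305.36 = 14260 g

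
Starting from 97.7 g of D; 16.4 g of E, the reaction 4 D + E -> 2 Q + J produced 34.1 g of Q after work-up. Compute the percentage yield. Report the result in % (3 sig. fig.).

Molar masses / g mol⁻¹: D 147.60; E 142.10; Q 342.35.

n(D) = 97.70 / 147.60 = 0.6619 mol
n(E) = 16.40 / 142.10 = 0.1154 mol
n/ν for D = 0.6619/4 = 0.1655
n/ν for E = 0.1154/1 = 0.1154
Smallest n/ν is E → limiting reagent.
theoretical n(Q) = (2/1) × 0.1154 = 0.2308 mol → 79.01 g
% yield = 34.1 / 79.01 × 100 = 43.16 %

43.2 %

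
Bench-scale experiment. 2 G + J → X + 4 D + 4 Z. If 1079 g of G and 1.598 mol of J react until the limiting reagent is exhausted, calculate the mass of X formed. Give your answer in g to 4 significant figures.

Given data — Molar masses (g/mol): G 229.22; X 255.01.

407.5 g

n(G) = 1079 / 229.22 = 4.707 mol
n(J) = 1.598 mol
n/ν → G: 2.354, J: 1.598; J is limiting.
n(X) = (1/1) × 1.598 = 1.598 mol
mass = 1.598 × 255.01 = 407.5 g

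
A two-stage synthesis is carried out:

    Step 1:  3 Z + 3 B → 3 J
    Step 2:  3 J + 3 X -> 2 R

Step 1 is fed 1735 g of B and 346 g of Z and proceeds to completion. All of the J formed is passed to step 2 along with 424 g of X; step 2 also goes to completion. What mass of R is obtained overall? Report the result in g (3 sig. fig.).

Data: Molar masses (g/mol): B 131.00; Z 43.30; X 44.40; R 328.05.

Step 1:
n(B) = 1735 / 131.00 = 13.24 mol
n(Z) = 346.0 / 43.30 = 7.991 mol
n/ν for B = 13.24/3 = 4.413
n/ν for Z = 7.991/3 = 2.664
Smallest n/ν is Z → limiting reagent.
n(J) produced = (3/3) × 7.991 = 7.991 mol
Step 2:
n(J) available = 7.991 mol
n(X) = 424.0 / 44.40 = 9.550 mol
n/ν for J = 7.991/3 = 2.664
n/ν for X = 9.550/3 = 3.183
Smallest n/ν is J → limiting reagent.
n(R) = (2/3) × 7.991 = 5.327 mol
mass = 5.327 × 328.05 = 1748 g

1750 g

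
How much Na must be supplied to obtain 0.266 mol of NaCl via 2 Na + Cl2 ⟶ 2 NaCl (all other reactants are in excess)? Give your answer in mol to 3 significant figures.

n(NaCl) = 0.2660 mol
n(Na) = (2/2) × 0.2660 = 0.2660 mol

0.266 mol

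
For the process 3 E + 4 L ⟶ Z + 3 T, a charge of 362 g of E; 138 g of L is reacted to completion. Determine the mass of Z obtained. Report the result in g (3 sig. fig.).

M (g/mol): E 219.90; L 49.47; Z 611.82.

336 g

n(E) = 362.0 / 219.90 = 1.646 mol
n(L) = 138.0 / 49.47 = 2.790 mol
n/ν for E = 1.646/3 = 0.5487
n/ν for L = 2.790/4 = 0.6975
Smallest n/ν is E → limiting reagent.
n(Z) = (1/3) × 1.646 = 0.5487 mol
mass = 0.5487 × 611.82 = 335.7 g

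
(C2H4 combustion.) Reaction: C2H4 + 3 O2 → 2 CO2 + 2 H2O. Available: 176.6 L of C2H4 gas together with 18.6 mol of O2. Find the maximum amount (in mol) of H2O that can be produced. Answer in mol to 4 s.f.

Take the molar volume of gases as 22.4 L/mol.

12.40 mol

n(C2H4) = 176.6 / 22.4 = 7.884 mol
n(O2) = 18.60 mol
n/ν → C2H4: 7.884, O2: 6.200; O2 is limiting.
n(H2O) = (2/3) × 18.60 = 12.40 mol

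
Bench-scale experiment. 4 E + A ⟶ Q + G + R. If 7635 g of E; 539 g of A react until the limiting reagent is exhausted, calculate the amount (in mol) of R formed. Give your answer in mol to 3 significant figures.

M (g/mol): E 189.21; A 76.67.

n(E) = 7635 / 189.21 = 40.35 mol
n(A) = 539.0 / 76.67 = 7.030 mol
n/ν for E = 40.35/4 = 10.09
n/ν for A = 7.030/1 = 7.030
Smallest n/ν is A → limiting reagent.
n(R) = (1/1) × 7.030 = 7.030 mol

7.03 mol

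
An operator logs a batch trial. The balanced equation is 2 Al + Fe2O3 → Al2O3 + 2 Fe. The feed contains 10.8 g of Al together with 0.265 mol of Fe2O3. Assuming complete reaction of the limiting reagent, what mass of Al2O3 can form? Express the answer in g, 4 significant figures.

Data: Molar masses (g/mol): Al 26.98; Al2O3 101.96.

20.41 g

n(Al) = 10.80 / 26.98 = 0.4003 mol
n(Fe2O3) = 0.2650 mol
n/ν → Al: 0.2002, Fe2O3: 0.2650; Al is limiting.
n(Al2O3) = (1/2) × 0.4003 = 0.2002 mol
mass = 0.2002 × 101.96 = 20.41 g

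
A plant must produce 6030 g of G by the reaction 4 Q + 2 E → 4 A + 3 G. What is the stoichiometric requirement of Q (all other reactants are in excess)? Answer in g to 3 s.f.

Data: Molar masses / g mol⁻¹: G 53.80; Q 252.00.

n(G) = 6030 / 53.80 = 112.1 mol
n(Q) = (4/3) × 112.1 = 149.5 mol
mass = 149.5 × 252.00 = 37670 g

37700 g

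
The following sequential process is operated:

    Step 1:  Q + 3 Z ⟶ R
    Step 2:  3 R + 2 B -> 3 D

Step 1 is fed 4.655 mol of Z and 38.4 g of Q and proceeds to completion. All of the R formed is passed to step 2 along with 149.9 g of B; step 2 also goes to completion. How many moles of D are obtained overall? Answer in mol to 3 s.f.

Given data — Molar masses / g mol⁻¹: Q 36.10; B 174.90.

Step 1:
n(Z) = 4.655 mol
n(Q) = 38.40 / 36.10 = 1.064 mol
n/ν for Z = 4.655/3 = 1.552
n/ν for Q = 1.064/1 = 1.064
Smallest n/ν is Q → limiting reagent.
n(R) produced = (1/1) × 1.064 = 1.064 mol
Step 2:
n(R) available = 1.064 mol
n(B) = 149.9 / 174.90 = 0.8571 mol
n/ν for R = 1.064/3 = 0.3547
n/ν for B = 0.8571/2 = 0.4286
Smallest n/ν is R → limiting reagent.
n(D) = (3/3) × 1.064 = 1.064 mol

1.06 mol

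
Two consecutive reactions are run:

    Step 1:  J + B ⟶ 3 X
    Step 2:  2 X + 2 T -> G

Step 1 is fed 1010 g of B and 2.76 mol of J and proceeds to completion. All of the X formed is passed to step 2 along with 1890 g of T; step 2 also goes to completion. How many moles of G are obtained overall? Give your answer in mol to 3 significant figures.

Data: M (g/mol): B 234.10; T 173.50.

Step 1:
n(B) = 1010 / 234.10 = 4.314 mol
n(J) = 2.760 mol
n/ν → B: 4.314, J: 2.760; J is limiting.
n(X) produced = (3/1) × 2.760 = 8.280 mol
Step 2:
n(X) available = 8.280 mol
n(T) = 1890 / 173.50 = 10.89 mol
n/ν → X: 4.140, T: 5.445; X is limiting.
n(G) = (1/2) × 8.280 = 4.140 mol

4.14 mol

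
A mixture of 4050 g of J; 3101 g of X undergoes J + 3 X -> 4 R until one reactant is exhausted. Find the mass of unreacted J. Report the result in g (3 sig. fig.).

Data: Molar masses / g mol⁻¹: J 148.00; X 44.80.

n(J) = 4050 / 148.00 = 27.36 mol
n(X) = 3101 / 44.80 = 69.22 mol
n/ν for J = 27.36/1 = 27.36
n/ν for X = 69.22/3 = 23.07
Smallest n/ν is X → limiting reagent.
J consumed = (1/3) × 69.22 = 23.07 mol
J remaining = 27.36 − 23.07 = 4.290 mol
mass = 4.290 × 148.00 = 634.9 g

635 g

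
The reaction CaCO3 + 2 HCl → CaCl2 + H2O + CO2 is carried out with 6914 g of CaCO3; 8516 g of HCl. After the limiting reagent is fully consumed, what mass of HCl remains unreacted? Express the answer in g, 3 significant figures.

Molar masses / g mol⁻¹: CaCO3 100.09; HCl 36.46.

3480 g

n(CaCO3) = 6914 / 100.09 = 69.08 mol
n(HCl) = 8516 / 36.46 = 233.6 mol
n/ν for CaCO3 = 69.08/1 = 69.08
n/ν for HCl = 233.6/2 = 116.8
Smallest n/ν is CaCO3 → limiting reagent.
HCl consumed = (2/1) × 69.08 = 138.2 mol
HCl remaining = 233.6 − 138.2 = 95.40 mol
mass = 95.40 × 36.46 = 3478 g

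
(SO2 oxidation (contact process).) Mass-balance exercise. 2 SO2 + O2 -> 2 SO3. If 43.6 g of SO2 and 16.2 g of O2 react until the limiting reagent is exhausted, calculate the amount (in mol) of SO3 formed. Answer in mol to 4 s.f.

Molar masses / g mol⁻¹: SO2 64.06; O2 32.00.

n(SO2) = 43.60 / 64.06 = 0.6806 mol
n(O2) = 16.20 / 32.00 = 0.5063 mol
n/ν → SO2: 0.3403, O2: 0.5063; SO2 is limiting.
n(SO3) = (2/2) × 0.6806 = 0.6806 mol

0.6806 mol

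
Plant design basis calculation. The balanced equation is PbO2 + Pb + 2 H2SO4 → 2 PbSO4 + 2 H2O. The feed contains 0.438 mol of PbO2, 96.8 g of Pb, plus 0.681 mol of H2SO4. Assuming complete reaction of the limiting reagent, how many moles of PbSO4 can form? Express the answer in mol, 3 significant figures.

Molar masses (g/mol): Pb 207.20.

n(PbO2) = 0.4380 mol
n(Pb) = 96.80 / 207.20 = 0.4672 mol
n(H2SO4) = 0.6810 mol
n/ν for PbO2 = 0.4380/1 = 0.4380
n/ν for Pb = 0.4672/1 = 0.4672
n/ν for H2SO4 = 0.6810/2 = 0.3405
Smallest n/ν is H2SO4 → limiting reagent.
n(PbSO4) = (2/2) × 0.6810 = 0.6810 mol

0.681 mol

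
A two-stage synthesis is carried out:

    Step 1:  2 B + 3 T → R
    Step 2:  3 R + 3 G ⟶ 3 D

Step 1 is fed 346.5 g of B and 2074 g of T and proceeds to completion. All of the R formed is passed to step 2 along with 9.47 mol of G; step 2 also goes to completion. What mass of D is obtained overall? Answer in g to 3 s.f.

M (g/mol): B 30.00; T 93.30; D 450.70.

Step 1:
n(B) = 346.5 / 30.00 = 11.55 mol
n(T) = 2074 / 93.30 = 22.23 mol
n/ν for B = 11.55/2 = 5.775
n/ν for T = 22.23/3 = 7.410
Smallest n/ν is B → limiting reagent.
n(R) produced = (1/2) × 11.55 = 5.775 mol
Step 2:
n(R) available = 5.775 mol
n(G) = 9.470 mol
n/ν for R = 5.775/3 = 1.925
n/ν for G = 9.470/3 = 3.157
Smallest n/ν is R → limiting reagent.
n(D) = (3/3) × 5.775 = 5.775 mol
mass = 5.775 × 450.70 = 2603 g

2600 g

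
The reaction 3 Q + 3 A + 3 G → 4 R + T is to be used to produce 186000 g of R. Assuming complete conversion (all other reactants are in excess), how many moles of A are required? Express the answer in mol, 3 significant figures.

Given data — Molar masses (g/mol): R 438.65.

n(R) = 186000 / 438.65 = 424.0 mol
n(A) = (3/4) × 424.0 = 318.0 mol

318 mol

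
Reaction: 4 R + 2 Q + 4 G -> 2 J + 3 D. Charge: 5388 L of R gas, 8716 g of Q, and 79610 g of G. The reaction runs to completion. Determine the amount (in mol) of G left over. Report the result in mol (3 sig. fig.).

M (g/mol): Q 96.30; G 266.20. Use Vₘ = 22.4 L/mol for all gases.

118 mol

n(R) = 5388 / 22.4 = 240.5 mol
n(Q) = 8716 / 96.30 = 90.51 mol
n(G) = 79610 / 266.20 = 299.1 mol
n/ν for R = 240.5/4 = 60.13
n/ν for Q = 90.51/2 = 45.26
n/ν for G = 299.1/4 = 74.78
Smallest n/ν is Q → limiting reagent.
G consumed = (4/2) × 90.51 = 181.0 mol
G remaining = 299.1 − 181.0 = 118.1 mol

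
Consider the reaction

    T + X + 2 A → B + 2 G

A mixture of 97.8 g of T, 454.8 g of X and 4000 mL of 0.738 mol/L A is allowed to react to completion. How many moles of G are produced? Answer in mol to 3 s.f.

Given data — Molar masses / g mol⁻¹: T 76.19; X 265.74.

n(T) = 97.80 / 76.19 = 1.284 mol
n(X) = 454.8 / 265.74 = 1.711 mol
n(A) = 0.738 × 4000/1000 = 2.952 mol
n/ν → T: 1.284, X: 1.711, A: 1.476; T is limiting.
n(G) = (2/1) × 1.284 = 2.568 mol

2.57 mol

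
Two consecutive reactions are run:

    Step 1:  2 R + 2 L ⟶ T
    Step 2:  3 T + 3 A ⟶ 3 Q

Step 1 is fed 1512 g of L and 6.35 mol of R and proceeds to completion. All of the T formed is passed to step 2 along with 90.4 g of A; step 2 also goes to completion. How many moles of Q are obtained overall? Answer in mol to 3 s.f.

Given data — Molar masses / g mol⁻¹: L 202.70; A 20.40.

Step 1:
n(L) = 1512 / 202.70 = 7.459 mol
n(R) = 6.350 mol
n/ν for L = 7.459/2 = 3.730
n/ν for R = 6.350/2 = 3.175
Smallest n/ν is R → limiting reagent.
n(T) produced = (1/2) × 6.350 = 3.175 mol
Step 2:
n(T) available = 3.175 mol
n(A) = 90.40 / 20.40 = 4.431 mol
n/ν for T = 3.175/3 = 1.058
n/ν for A = 4.431/3 = 1.477
Smallest n/ν is T → limiting reagent.
n(Q) = (3/3) × 3.175 = 3.175 mol

3.18 mol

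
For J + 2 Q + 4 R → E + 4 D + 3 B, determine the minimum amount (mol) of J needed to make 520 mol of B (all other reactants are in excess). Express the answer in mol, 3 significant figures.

n(B) = 520.0 mol
n(J) = (1/3) × 520.0 = 173.3 mol

173 mol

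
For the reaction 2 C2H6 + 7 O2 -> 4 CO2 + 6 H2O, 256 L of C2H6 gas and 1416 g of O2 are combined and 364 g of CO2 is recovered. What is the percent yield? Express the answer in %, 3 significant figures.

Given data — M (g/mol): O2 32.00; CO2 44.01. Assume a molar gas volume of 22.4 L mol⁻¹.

36.2 %

n(C2H6) = 256.0 / 22.4 = 11.43 mol
n(O2) = 1416 / 32.00 = 44.25 mol
n/ν → C2H6: 5.715, O2: 6.321; C2H6 is limiting.
theoretical n(CO2) = (4/2) × 11.43 = 22.86 mol → 1006 g
% yield = 364 / 1006 × 100 = 36.18 %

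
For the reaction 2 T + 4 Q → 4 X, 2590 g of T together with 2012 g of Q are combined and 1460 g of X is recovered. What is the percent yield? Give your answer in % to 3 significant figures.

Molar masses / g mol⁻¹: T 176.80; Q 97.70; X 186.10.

n(T) = 2590 / 176.80 = 14.65 mol
n(Q) = 2012 / 97.70 = 20.59 mol
n/ν for T = 14.65/2 = 7.325
n/ν for Q = 20.59/4 = 5.148
Smallest n/ν is Q → limiting reagent.
theoretical n(X) = (4/4) × 20.59 = 20.59 mol → 3832 g
% yield = 1460 / 3832 × 100 = 38.10 %

38.1 %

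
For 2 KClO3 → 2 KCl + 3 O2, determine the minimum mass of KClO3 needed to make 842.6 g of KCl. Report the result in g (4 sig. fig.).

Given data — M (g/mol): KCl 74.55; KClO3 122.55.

1385 g

n(KCl) = 842.6 / 74.55 = 11.30 mol
n(KClO3) = (2/2) × 11.30 = 11.30 mol
mass = 11.30 × 122.55 = 1385 g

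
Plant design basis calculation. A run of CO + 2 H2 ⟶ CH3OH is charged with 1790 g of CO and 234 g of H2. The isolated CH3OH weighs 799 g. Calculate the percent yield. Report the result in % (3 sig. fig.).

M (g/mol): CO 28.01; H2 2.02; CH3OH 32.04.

n(CO) = 1790 / 28.01 = 63.91 mol
n(H2) = 234.0 / 2.02 = 115.8 mol
n/ν for CO = 63.91/1 = 63.91
n/ν for H2 = 115.8/2 = 57.90
Smallest n/ν is H2 → limiting reagent.
theoretical n(CH3OH) = (1/2) × 115.8 = 57.90 mol → 1855 g
% yield = 799 / 1855 × 100 = 43.07 %

43.1 %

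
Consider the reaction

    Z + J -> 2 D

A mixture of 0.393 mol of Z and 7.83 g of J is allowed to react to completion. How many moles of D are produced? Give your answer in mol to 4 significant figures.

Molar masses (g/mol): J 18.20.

n(Z) = 0.3930 mol
n(J) = 7.830 / 18.20 = 0.4302 mol
n/ν for Z = 0.3930/1 = 0.3930
n/ν for J = 0.4302/1 = 0.4302
Smallest n/ν is Z → limiting reagent.
n(D) = (2/1) × 0.3930 = 0.7860 mol

0.7860 mol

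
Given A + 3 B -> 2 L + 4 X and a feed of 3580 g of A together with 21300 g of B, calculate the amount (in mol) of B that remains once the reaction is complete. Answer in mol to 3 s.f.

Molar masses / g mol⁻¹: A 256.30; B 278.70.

n(A) = 3580 / 256.30 = 13.97 mol
n(B) = 21300 / 278.70 = 76.43 mol
n/ν for A = 13.97/1 = 13.97
n/ν for B = 76.43/3 = 25.48
Smallest n/ν is A → limiting reagent.
B consumed = (3/1) × 13.97 = 41.91 mol
B remaining = 76.43 − 41.91 = 34.52 mol

34.5 mol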